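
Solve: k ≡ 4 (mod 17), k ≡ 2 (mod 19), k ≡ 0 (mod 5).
M = 17 × 19 × 5 = 1615. M₁ = 95, y₁ ≡ 12 (mod 17). M₂ = 85, y₂ ≡ 17 (mod 19). M₃ = 323, y₃ ≡ 2 (mod 5). k = 4×95×12 + 2×85×17 + 0×323×2 ≡ 990 (mod 1615)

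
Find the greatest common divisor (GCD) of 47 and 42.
1

Using the Euclidean algorithm:
47 = 1 × 42 + 5
42 = 8 × 5 + 2
5 = 2 × 2 + 1
2 = 2 × 1 + 0

GCD(47, 42) = 1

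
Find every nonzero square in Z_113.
QRs mod 113: {1, 2, 4, 7, 8, 9, 11, 13, 14, 15, 16, 18, 22, 25, 26, 28, 30, 31, 32, 36, 41, 44, 49, 50, 51, 52, 53, 56, 57, 60, 61, 62, 63, 64, 69, 72, 77, 81, 82, 83, 85, 87, 88, 91, 95, 97, 98, 99, 100, 102, 104, 105, 106, 109, 111, 112}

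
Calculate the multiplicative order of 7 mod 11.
Powers of 7 mod 11: 7^1≡7, 7^2≡5, 7^3≡2, 7^4≡3, 7^5≡10, 7^6≡4, 7^7≡6, 7^8≡9, 7^9≡8, 7^10≡1. Order = 10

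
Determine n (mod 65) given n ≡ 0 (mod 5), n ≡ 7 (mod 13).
20

Using the Chinese Remainder Theorem:
M = product of moduli = 65
For equation 1: M_1 = 13, 13 ≡ 3 (mod 5), inverse of 13 mod 5 is 2 (check: 3 × 2 = 6 ≡ 1 (mod 5))
For equation 2: M_2 = 5, 5 ≡ 5 (mod 13), inverse of 5 mod 13 is 8 (check: 5 × 8 = 40 ≡ 1 (mod 13))
Combine: n ≡ Σ r_i×M_i×(M_i⁻¹ mod m_i) = 0×13×2 + 7×5×8 = 0 + 280 = 280
280 mod 65 = 20
n ≡ 20 (mod 65)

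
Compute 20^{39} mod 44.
16

Using successive squaring:
Binary expansion of 39: 100111
Powers of 20 mod 44 (each is the square of the previous):
  20^1 ≡ 20 (mod 44)
  20^2 ≡ 20² = 400 ≡ 4 (mod 44)
  20^4 ≡ 4² = 16 ≡ 16 (mod 44)
  20^8 ≡ 16² = 256 ≡ 36 (mod 44)
  20^16 ≡ 36² = 1296 ≡ 20 (mod 44)
  20^32 ≡ 20² = 400 ≡ 4 (mod 44)
39 = 32 + 4 + 2 + 1, so 20^39 = 20^32 × 20^4 × 20^2 × 20^1 ≡ 4 × 16 × 4 × 20 (mod 44)
Multiplying step by step:
  4 × 16 = 64 ≡ 20 (mod 44)
  20 × 4 = 80 ≡ 36 (mod 44)
  36 × 20 = 720 ≡ 16 (mod 44)
Result: 20^39 ≡ 16 (mod 44)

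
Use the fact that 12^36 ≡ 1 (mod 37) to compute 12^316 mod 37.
By Fermat: 12^{36} ≡ 1 (mod 37). 316 = 8×36 + 28. So 12^{316} ≡ 12^{28} ≡ 12 (mod 37)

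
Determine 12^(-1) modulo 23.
12^(-1) ≡ 2 (mod 23). Verification: 12 × 2 = 24 ≡ 1 (mod 23)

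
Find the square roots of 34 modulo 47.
The square roots of 34 mod 47 are 9 and 38. Verify: 9² = 81 ≡ 34 (mod 47)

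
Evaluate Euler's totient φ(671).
600

Prime factorization: 671 = 11 × 61
Using the formula φ(n) = n × Π(1 - 1/p) for each prime factor p:
φ(671) = 671 × (1 - 1/11) × (1 - 1/61)
φ(671) = 600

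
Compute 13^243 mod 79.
Using Fermat: 13^{78} ≡ 1 (mod 79). 243 ≡ 9 (mod 78). So 13^{243} ≡ 13^{9} ≡ 22 (mod 79)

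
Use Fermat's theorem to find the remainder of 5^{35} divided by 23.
21

By Fermat's Little Theorem, a^(p-1) ≡ 1 (mod p) for prime p and gcd(a, p) = 1
Here p = 23, so 5^22 ≡ 1 (mod 23)
We can reduce the exponent: 35 mod 22 = 13
So 5^35 ≡ 5^13 (mod 23)
Computing: 5^13 mod 23 = 21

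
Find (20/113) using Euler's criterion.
(20/113) = 20^{56} mod 113 = -1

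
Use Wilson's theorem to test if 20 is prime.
(19)! mod 20 = 0. Since 0 ≢ -1 (mod 20), 20 is not prime.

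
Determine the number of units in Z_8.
4

Prime factorization: 8 = 2^3
Using the formula φ(n) = n × Π(1 - 1/p) for each prime factor p:
φ(8) = 8 × (1 - 1/2)
φ(8) = 4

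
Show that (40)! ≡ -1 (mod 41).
(40)! mod 41 = 40. Since this equals -1 (mod 41), Wilson confirms 41 is prime.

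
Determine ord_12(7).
Powers of 7 mod 12: 7^1≡7, 7^2≡1. Order = 2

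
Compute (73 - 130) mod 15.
3

(73 - 130) = -57
-57 mod 15 = 3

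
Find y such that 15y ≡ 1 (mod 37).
15^(-1) ≡ 5 (mod 37). Verification: 15 × 5 = 75 ≡ 1 (mod 37)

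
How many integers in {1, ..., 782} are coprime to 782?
352

Prime factorization: 782 = 2 × 17 × 23
Using the formula φ(n) = n × Π(1 - 1/p) for each prime factor p:
φ(782) = 782 × (1 - 1/2) × (1 - 1/17) × (1 - 1/23)
φ(782) = 352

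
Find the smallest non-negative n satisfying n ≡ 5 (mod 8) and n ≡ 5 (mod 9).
M = 8 × 9 = 72. M₁ = 9, y₁ ≡ 1 (mod 8). M₂ = 8, y₂ ≡ 8 (mod 9). n = 5×9×1 + 5×8×8 ≡ 5 (mod 72)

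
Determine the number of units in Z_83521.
78608

Prime factorization: 83521 = 17^4
Using the formula φ(n) = n × Π(1 - 1/p) for each prime factor p:
φ(83521) = 83521 × (1 - 1/17)
φ(83521) = 78608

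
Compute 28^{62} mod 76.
36

Using successive squaring:
Binary expansion of 62: 111110
Powers of 28 mod 76 (each is the square of the previous):
  28^1 ≡ 28 (mod 76)
  28^2 ≡ 28² = 784 ≡ 24 (mod 76)
  28^4 ≡ 24² = 576 ≡ 44 (mod 76)
  28^8 ≡ 44² = 1936 ≡ 36 (mod 76)
  28^16 ≡ 36² = 1296 ≡ 4 (mod 76)
  28^32 ≡ 4² = 16 ≡ 16 (mod 76)
62 = 32 + 16 + 8 + 4 + 2, so 28^62 = 28^32 × 28^16 × 28^8 × 28^4 × 28^2 ≡ 16 × 4 × 36 × 44 × 24 (mod 76)
Multiplying step by step:
  16 × 4 = 64 ≡ 64 (mod 76)
  64 × 36 = 2304 ≡ 24 (mod 76)
  24 × 44 = 1056 ≡ 68 (mod 76)
  68 × 24 = 1632 ≡ 36 (mod 76)
Result: 28^62 ≡ 36 (mod 76)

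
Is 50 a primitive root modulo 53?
p - 1 = 52 has prime divisors 2, 13. Check 50^(52/q) mod 53 for each: 50^(52/2) = 50^26 ≡ 52, 50^(52/13) = 50^4 ≡ 28 (mod 53). None of these is 1, so 50 has order 52 = φ(53), so it is a primitive root mod 53.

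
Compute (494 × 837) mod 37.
3

(494 × 837) = 413478
413478 mod 37 = 3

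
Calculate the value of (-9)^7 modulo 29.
(-9) ≡ 20 (mod 29). 7 = 4 + 2 + 1 (binary 111). Repeated squaring mod 29: 20^1 ≡ 20; 20^2 ≡ 20² = 400 ≡ 23; 20^4 ≡ 23² = 529 ≡ 7. Multiply: (-9)^7 ≡ 20^4 × 20^2 × 20^1 ≡ 7 × 23 × 20 (mod 29): 7 × 23 = 161 ≡ 16; 16 × 20 = 320 ≡ 1. So (-9)^7 ≡ 1 (mod 29).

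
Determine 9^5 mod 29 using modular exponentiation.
5 = 4 + 1 (binary 101). Repeated squaring mod 29: 9^1 ≡ 9; 9^2 ≡ 9² = 81 ≡ 23; 9^4 ≡ 23² = 529 ≡ 7. Multiply: 9^5 = 9^4 × 9^1 ≡ 7 × 9 (mod 29): 7 × 9 = 63 ≡ 5. So 9^5 ≡ 5 (mod 29).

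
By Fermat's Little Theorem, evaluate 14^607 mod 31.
By Fermat: 14^{30} ≡ 1 (mod 31). 607 ≡ 7 (mod 30). So 14^{607} ≡ 14^{7} ≡ 19 (mod 31)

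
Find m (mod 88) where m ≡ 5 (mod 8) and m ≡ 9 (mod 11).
M = 8 × 11 = 88. M₁ = 11, y₁ ≡ 3 (mod 8). M₂ = 8, y₂ ≡ 7 (mod 11). m = 5×11×3 + 9×8×7 ≡ 53 (mod 88)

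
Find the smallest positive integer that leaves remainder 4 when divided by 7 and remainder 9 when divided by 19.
M = 7 × 19 = 133. M₁ = 19, y₁ ≡ 3 (mod 7). M₂ = 7, y₂ ≡ 11 (mod 19). n = 4×19×3 + 9×7×11 ≡ 123 (mod 133). The smallest positive such number is 123.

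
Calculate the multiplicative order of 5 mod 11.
Powers of 5 mod 11: 5^1≡5, 5^2≡3, 5^3≡4, 5^4≡9, 5^5≡1. Order = 5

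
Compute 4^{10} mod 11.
1

Using successive squaring:
Binary expansion of 10: 1010
Powers of 4 mod 11 (each is the square of the previous):
  4^1 ≡ 4 (mod 11)
  4^2 ≡ 4² = 16 ≡ 5 (mod 11)
  4^4 ≡ 5² = 25 ≡ 3 (mod 11)
  4^8 ≡ 3² = 9 ≡ 9 (mod 11)
10 = 8 + 2, so 4^10 = 4^8 × 4^2 ≡ 9 × 5 (mod 11)
Multiplying step by step:
  9 × 5 = 45 ≡ 1 (mod 11)
Result: 4^10 ≡ 1 (mod 11)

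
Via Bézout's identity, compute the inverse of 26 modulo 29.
Extended GCD: 26(-10) + 29(9) = 1. So 26^(-1) ≡ 19 ≡ 19 (mod 29). Verify: 26 × 19 = 494 ≡ 1 (mod 29)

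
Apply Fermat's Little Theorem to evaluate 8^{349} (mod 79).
21

By Fermat's Little Theorem, a^(p-1) ≡ 1 (mod p) for prime p and gcd(a, p) = 1
Here p = 79, so 8^78 ≡ 1 (mod 79)
We can reduce the exponent: 349 mod 78 = 37
So 8^349 ≡ 8^37 (mod 79)
Computing: 8^37 mod 79 = 21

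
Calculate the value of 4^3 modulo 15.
3 = 2 + 1 (binary 11). Repeated squaring mod 15: 4^1 ≡ 4; 4^2 ≡ 4² = 16 ≡ 1. Multiply: 4^3 = 4^2 × 4^1 ≡ 1 × 4 (mod 15): 1 × 4 = 4 ≡ 4. So 4^3 ≡ 4 (mod 15).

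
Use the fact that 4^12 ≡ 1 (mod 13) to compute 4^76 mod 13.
By Fermat: 4^{12} ≡ 1 (mod 13). 76 = 6×12 + 4. So 4^{76} ≡ 4^{4} ≡ 9 (mod 13)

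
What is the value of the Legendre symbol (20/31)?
(20/31) = 20^{15} mod 31 = 1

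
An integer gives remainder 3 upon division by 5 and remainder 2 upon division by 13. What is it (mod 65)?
M = 5 × 13 = 65. M₁ = 13, y₁ ≡ 2 (mod 5). M₂ = 5, y₂ ≡ 8 (mod 13). k = 3×13×2 + 2×5×8 ≡ 28 (mod 65). The smallest positive such number is 28.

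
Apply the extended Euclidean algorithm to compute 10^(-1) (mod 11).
Extended GCD: 10(-1) + 11(1) = 1. So 10^(-1) ≡ 10 ≡ 10 (mod 11). Verify: 10 × 10 = 100 ≡ 1 (mod 11)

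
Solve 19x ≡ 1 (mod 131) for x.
19^(-1) ≡ 69 (mod 131). Verification: 19 × 69 = 1311 ≡ 1 (mod 131)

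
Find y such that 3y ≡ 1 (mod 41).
3^(-1) ≡ 14 (mod 41). Verification: 3 × 14 = 42 ≡ 1 (mod 41)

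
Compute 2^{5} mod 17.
15

Using successive squaring:
Binary expansion of 5: 101
Powers of 2 mod 17 (each is the square of the previous):
  2^1 ≡ 2 (mod 17)
  2^2 ≡ 2² = 4 ≡ 4 (mod 17)
  2^4 ≡ 4² = 16 ≡ 16 (mod 17)
5 = 4 + 1, so 2^5 = 2^4 × 2^1 ≡ 16 × 2 (mod 17)
Multiplying step by step:
  16 × 2 = 32 ≡ 15 (mod 17)
Result: 2^5 ≡ 15 (mod 17)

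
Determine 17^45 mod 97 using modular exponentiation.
Using repeated squaring. 45 = 32 + 8 + 4 + 1 (binary 101101). Repeated squaring mod 97: 17^1 ≡ 17; 17^2 ≡ 17² = 289 ≡ 95; 17^4 ≡ 95² = 9025 ≡ 4; 17^8 ≡ 4² = 16 ≡ 16; 17^16 ≡ 16² = 256 ≡ 62; 17^32 ≡ 62² = 3844 ≡ 61. Multiply: 17^45 = 17^32 × 17^8 × 17^4 × 17^1 ≡ 61 × 16 × 4 × 17 (mod 97): 61 × 16 = 976 ≡ 6; 6 × 4 = 24 ≡ 24; 24 × 17 = 408 ≡ 20. So 17^45 ≡ 20 (mod 97).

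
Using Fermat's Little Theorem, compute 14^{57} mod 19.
8

By Fermat's Little Theorem, a^(p-1) ≡ 1 (mod p) for prime p and gcd(a, p) = 1
Here p = 19, so 14^18 ≡ 1 (mod 19)
We can reduce the exponent: 57 mod 18 = 3
So 14^57 ≡ 14^3 (mod 19)
Computing: 14^3 mod 19 = 8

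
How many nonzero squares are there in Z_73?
For prime 73, there are (p-1)/2 = (73-1)/2 = 36 quadratic residues (excluding 0).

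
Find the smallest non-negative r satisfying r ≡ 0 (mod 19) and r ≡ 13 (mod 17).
M = 19 × 17 = 323. M₁ = 17, y₁ ≡ 9 (mod 19). M₂ = 19, y₂ ≡ 9 (mod 17). r = 0×17×9 + 13×19×9 ≡ 285 (mod 323)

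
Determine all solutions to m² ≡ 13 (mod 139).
The square roots of 13 mod 139 are 41 and 98. Verify: 41² = 1681 ≡ 13 (mod 139)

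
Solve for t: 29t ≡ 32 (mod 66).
58

Since gcd(29, 66) = 1 divides 32, a solution exists.
Multiply both sides by the inverse of 29 mod 66:
  29^(-1) mod 66 = 41
  x ≡ 41 × 32 ≡ 1312 ≡ 58 (mod 66)
Verification: 29 × 58 = 1682 = 25 × 66 + 32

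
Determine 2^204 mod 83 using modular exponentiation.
Using Fermat: 2^{82} ≡ 1 (mod 83). 204 ≡ 40 (mod 82). So 2^{204} ≡ 2^{40} ≡ 41 (mod 83)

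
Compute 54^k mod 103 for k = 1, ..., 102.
g^1, g^2, ..., g^{102} mod 103: {54, 32, 80, 97, 88, 14, 35, 36, 90, 19, 99, 93, 78, 92, 24, 60, 47, 66, 62, 52, 27, 16, 40, 100, 44, 7, 69, 18, 45, 61, 101, 98, 39, 46, 12, 30, 75, 33, 31, 26, 65, 8, 20, 50, 22, 55, 86, 9, 74, 82, 102, 49, 71, 23, 6, 15, 89, 68, 67, 13, 84, 4, 10, 25, 11, 79, 43, 56, 37, 41, 51, 76, 87, 63, 3, 59, 96, 34, 85, 58, 42, 2, 5, 64, 57, 91, 73, 28, 70, 72, 77, 38, 95, 83, 53, 81, 48, 17, 94, 29, 21, 1}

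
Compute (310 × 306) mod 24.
12

(310 × 306) = 94860
94860 mod 24 = 12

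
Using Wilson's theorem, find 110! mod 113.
(112)! = (110)! × (111) × (112) ≡ -1 (mod 113). So (110)! ≡ -1 × [(112)(111)]^(-1) ≡ 56 (mod 113)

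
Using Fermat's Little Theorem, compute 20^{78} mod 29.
20

By Fermat's Little Theorem, a^(p-1) ≡ 1 (mod p) for prime p and gcd(a, p) = 1
Here p = 29, so 20^28 ≡ 1 (mod 29)
We can reduce the exponent: 78 mod 28 = 22
So 20^78 ≡ 20^22 (mod 29)
Computing: 20^22 mod 29 = 20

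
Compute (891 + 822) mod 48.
33

(891 + 822) = 1713
1713 mod 48 = 33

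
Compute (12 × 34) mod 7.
2

(12 × 34) = 408
408 mod 7 = 2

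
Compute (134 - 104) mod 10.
0

(134 - 104) = 30
30 mod 10 = 0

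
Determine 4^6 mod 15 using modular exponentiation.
6 = 4 + 2 (binary 110). Repeated squaring mod 15: 4^1 ≡ 4; 4^2 ≡ 4² = 16 ≡ 1; 4^4 ≡ 1² = 1 ≡ 1. Multiply: 4^6 = 4^4 × 4^2 ≡ 1 × 1 (mod 15): 1 × 1 = 1 ≡ 1. So 4^6 ≡ 1 (mod 15).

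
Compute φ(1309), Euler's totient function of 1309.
960

Prime factorization: 1309 = 7 × 11 × 17
Using the formula φ(n) = n × Π(1 - 1/p) for each prime factor p:
φ(1309) = 1309 × (1 - 1/7) × (1 - 1/11) × (1 - 1/17)
φ(1309) = 960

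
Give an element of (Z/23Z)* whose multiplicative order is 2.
22 has order 2 mod 23 since 22^{2} ≡ 1 (mod 23) and no smaller power works.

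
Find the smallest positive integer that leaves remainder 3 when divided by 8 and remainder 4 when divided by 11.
M = 8 × 11 = 88. M₁ = 11, y₁ ≡ 3 (mod 8). M₂ = 8, y₂ ≡ 7 (mod 11). t = 3×11×3 + 4×8×7 ≡ 59 (mod 88). The smallest positive such number is 59.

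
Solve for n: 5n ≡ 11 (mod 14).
5

Since gcd(5, 14) = 1 divides 11, a solution exists.
Multiply both sides by the inverse of 5 mod 14:
  5^(-1) mod 14 = 3
  x ≡ 3 × 11 ≡ 33 ≡ 5 (mod 14)
Verification: 5 × 5 = 25 = 1 × 14 + 11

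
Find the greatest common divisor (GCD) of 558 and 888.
6

Using the Euclidean algorithm:
558 = 0 × 888 + 558
888 = 1 × 558 + 330
558 = 1 × 330 + 228
330 = 1 × 228 + 102
228 = 2 × 102 + 24
102 = 4 × 24 + 6
24 = 4 × 6 + 0

GCD(558, 888) = 6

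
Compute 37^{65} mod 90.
37

Using successive squaring:
Binary expansion of 65: 1000001
Powers of 37 mod 90 (each is the square of the previous):
  37^1 ≡ 37 (mod 90)
  37^2 ≡ 37² = 1369 ≡ 19 (mod 90)
  37^4 ≡ 19² = 361 ≡ 1 (mod 90)
  37^8 ≡ 1² = 1 ≡ 1 (mod 90)
  37^16 ≡ 1² = 1 ≡ 1 (mod 90)
  37^32 ≡ 1² = 1 ≡ 1 (mod 90)
  37^64 ≡ 1² = 1 ≡ 1 (mod 90)
65 = 64 + 1, so 37^65 = 37^64 × 37^1 ≡ 1 × 37 (mod 90)
Multiplying step by step:
  1 × 37 = 37 ≡ 37 (mod 90)
Result: 37^65 ≡ 37 (mod 90)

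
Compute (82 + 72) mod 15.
4

(82 + 72) = 154
154 mod 15 = 4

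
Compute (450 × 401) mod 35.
25

(450 × 401) = 180450
180450 mod 35 = 25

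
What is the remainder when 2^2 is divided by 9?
2 = 2 (binary 10). Repeated squaring mod 9: 2^1 ≡ 2; 2^2 ≡ 2² = 4 ≡ 4. So 2^2 ≡ 4 (mod 9).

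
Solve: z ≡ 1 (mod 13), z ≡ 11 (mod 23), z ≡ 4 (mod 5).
M = 13 × 23 × 5 = 1495. M₁ = 115, y₁ ≡ 6 (mod 13). M₂ = 65, y₂ ≡ 17 (mod 23). M₃ = 299, y₃ ≡ 4 (mod 5). z = 1×115×6 + 11×65×17 + 4×299×4 ≡ 1184 (mod 1495)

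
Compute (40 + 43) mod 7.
6

(40 + 43) = 83
83 mod 7 = 6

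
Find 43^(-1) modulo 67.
53

Using Extended Euclidean Algorithm:
gcd(43, 67) = 1
Bezout coefficients: 43 × -14 + 67 × 9 = 1
So 43 × -14 ≡ 1 (mod 67)
The inverse is -14 mod 67 = 53
Verification: 43 × 53 = 2279 = 34 × 67 + 1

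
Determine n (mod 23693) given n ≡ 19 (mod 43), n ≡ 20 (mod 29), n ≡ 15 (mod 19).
12403

Using the Chinese Remainder Theorem:
M = product of moduli = 23693
For equation 1: M_1 = 551, 551 ≡ 35 (mod 43), inverse of 551 mod 43 is 16 (check: 35 × 16 = 560 ≡ 1 (mod 43))
For equation 2: M_2 = 817, 817 ≡ 5 (mod 29), inverse of 817 mod 29 is 6 (check: 5 × 6 = 30 ≡ 1 (mod 29))
For equation 3: M_3 = 1247, 1247 ≡ 12 (mod 19), inverse of 1247 mod 19 is 8 (check: 12 × 8 = 96 ≡ 1 (mod 19))
Combine: n ≡ Σ r_i×M_i×(M_i⁻¹ mod m_i) = 19×551×16 + 20×817×6 + 15×1247×8 = 167504 + 98040 + 149640 = 415184
415184 mod 23693 = 12403
n ≡ 12403 (mod 23693)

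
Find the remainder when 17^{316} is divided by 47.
By Fermat: 17^{46} ≡ 1 (mod 47). 316 = 6×46 + 40. So 17^{316} ≡ 17^{40} ≡ 37 (mod 47)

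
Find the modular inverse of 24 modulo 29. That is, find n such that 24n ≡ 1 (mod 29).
23

Using Extended Euclidean Algorithm:
gcd(24, 29) = 1
Bezout coefficients: 24 × -6 + 29 × 5 = 1
So 24 × -6 ≡ 1 (mod 29)
The inverse is -6 mod 29 = 23
Verification: 24 × 23 = 552 = 19 × 29 + 1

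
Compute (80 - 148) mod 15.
7

(80 - 148) = -68
-68 mod 15 = 7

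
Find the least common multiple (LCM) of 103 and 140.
14420

First find GCD(103, 140) using the Euclidean algorithm:
103 = 0 × 140 + 103
140 = 1 × 103 + 37
103 = 2 × 37 + 29
37 = 1 × 29 + 8
29 = 3 × 8 + 5
8 = 1 × 5 + 3
5 = 1 × 3 + 2
3 = 1 × 2 + 1
2 = 2 × 1 + 0
GCD(103, 140) = 1

LCM formula: LCM(a, b) = (a × b) / GCD(a, b)
LCM(103, 140) = (103 × 140) / 1
LCM(103, 140) = 14420 / 1
LCM(103, 140) = 14420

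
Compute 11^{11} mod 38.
7

Using successive squaring:
Binary expansion of 11: 1011
Powers of 11 mod 38 (each is the square of the previous):
  11^1 ≡ 11 (mod 38)
  11^2 ≡ 11² = 121 ≡ 7 (mod 38)
  11^4 ≡ 7² = 49 ≡ 11 (mod 38)
  11^8 ≡ 11² = 121 ≡ 7 (mod 38)
11 = 8 + 2 + 1, so 11^11 = 11^8 × 11^2 × 11^1 ≡ 7 × 7 × 11 (mod 38)
Multiplying step by step:
  7 × 7 = 49 ≡ 11 (mod 38)
  11 × 11 = 121 ≡ 7 (mod 38)
Result: 11^11 ≡ 7 (mod 38)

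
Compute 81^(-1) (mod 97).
6

Using Extended Euclidean Algorithm:
gcd(81, 97) = 1
Bezout coefficients: 81 × 6 + 97 × -5 = 1
So 81 × 6 ≡ 1 (mod 97)
The inverse is 6 mod 97 = 6
Verification: 81 × 6 = 486 = 5 × 97 + 1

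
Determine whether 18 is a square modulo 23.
By Euler's criterion: 18^{11} ≡ 1 (mod 23). Since this equals 1, 18 is a QR.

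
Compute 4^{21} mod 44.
4

Using successive squaring:
Binary expansion of 21: 10101
Powers of 4 mod 44 (each is the square of the previous):
  4^1 ≡ 4 (mod 44)
  4^2 ≡ 4² = 16 ≡ 16 (mod 44)
  4^4 ≡ 16² = 256 ≡ 36 (mod 44)
  4^8 ≡ 36² = 1296 ≡ 20 (mod 44)
  4^16 ≡ 20² = 400 ≡ 4 (mod 44)
21 = 16 + 4 + 1, so 4^21 = 4^16 × 4^4 × 4^1 ≡ 4 × 36 × 4 (mod 44)
Multiplying step by step:
  4 × 36 = 144 ≡ 12 (mod 44)
  12 × 4 = 48 ≡ 4 (mod 44)
Result: 4^21 ≡ 4 (mod 44)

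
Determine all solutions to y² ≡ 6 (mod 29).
The square roots of 6 mod 29 are 8 and 21. Verify: 8² = 64 ≡ 6 (mod 29)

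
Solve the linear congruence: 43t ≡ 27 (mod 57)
51

Since gcd(43, 57) = 1 divides 27, a solution exists.
Multiply both sides by the inverse of 43 mod 57:
  43^(-1) mod 57 = 4
  x ≡ 4 × 27 ≡ 108 ≡ 51 (mod 57)
Verification: 43 × 51 = 2193 = 38 × 57 + 27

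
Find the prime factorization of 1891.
31 × 61

Divide by primes starting from smallest:
1891 ÷ 31 = 61
61 ÷ 61 = 1

1891 = 31 × 61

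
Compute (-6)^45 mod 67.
Using repeated squaring. (-6) ≡ 61 (mod 67). 45 = 32 + 8 + 4 + 1 (binary 101101). Repeated squaring mod 67: 61^1 ≡ 61; 61^2 ≡ 61² = 3721 ≡ 36; 61^4 ≡ 36² = 1296 ≡ 23; 61^8 ≡ 23² = 529 ≡ 60; 61^16 ≡ 60² = 3600 ≡ 49; 61^32 ≡ 49² = 2401 ≡ 56. Multiply: (-6)^45 ≡ 61^32 × 61^8 × 61^4 × 61^1 ≡ 56 × 60 × 23 × 61 (mod 67): 56 × 60 = 3360 ≡ 10; 10 × 23 = 230 ≡ 29; 29 × 61 = 1769 ≡ 27. So (-6)^45 ≡ 27 (mod 67).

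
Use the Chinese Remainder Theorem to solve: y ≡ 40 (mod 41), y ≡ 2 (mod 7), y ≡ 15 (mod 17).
1885

Using the Chinese Remainder Theorem:
M = product of moduli = 4879
For equation 1: M_1 = 119, 119 ≡ 37 (mod 41), inverse of 119 mod 41 is 10 (check: 37 × 10 = 370 ≡ 1 (mod 41))
For equation 2: M_2 = 697, 697 ≡ 4 (mod 7), inverse of 697 mod 7 is 2 (check: 4 × 2 = 8 ≡ 1 (mod 7))
For equation 3: M_3 = 287, 287 ≡ 15 (mod 17), inverse of 287 mod 17 is 8 (check: 15 × 8 = 120 ≡ 1 (mod 17))
Combine: y ≡ Σ r_i×M_i×(M_i⁻¹ mod m_i) = 40×119×10 + 2×697×2 + 15×287×8 = 47600 + 2788 + 34440 = 84828
84828 mod 4879 = 1885
y ≡ 1885 (mod 4879)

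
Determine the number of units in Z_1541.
1452

Prime factorization: 1541 = 23 × 67
Using the formula φ(n) = n × Π(1 - 1/p) for each prime factor p:
φ(1541) = 1541 × (1 - 1/23) × (1 - 1/67)
φ(1541) = 1452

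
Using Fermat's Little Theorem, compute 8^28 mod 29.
By Fermat's Little Theorem, 8^{28} ≡ 1 (mod 29) since 29 is prime and gcd(8, 29) = 1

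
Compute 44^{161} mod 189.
116

Using successive squaring:
Binary expansion of 161: 10100001
Powers of 44 mod 189 (each is the square of the previous):
  44^1 ≡ 44 (mod 189)
  44^2 ≡ 44² = 1936 ≡ 46 (mod 189)
  44^4 ≡ 46² = 2116 ≡ 37 (mod 189)
  44^8 ≡ 37² = 1369 ≡ 46 (mod 189)
  44^16 ≡ 46² = 2116 ≡ 37 (mod 189)
  44^32 ≡ 37² = 1369 ≡ 46 (mod 189)
  44^64 ≡ 46² = 2116 ≡ 37 (mod 189)
  44^128 ≡ 37² = 1369 ≡ 46 (mod 189)
161 = 128 + 32 + 1, so 44^161 = 44^128 × 44^32 × 44^1 ≡ 46 × 46 × 44 (mod 189)
Multiplying step by step:
  46 × 46 = 2116 ≡ 37 (mod 189)
  37 × 44 = 1628 ≡ 116 (mod 189)
Result: 44^161 ≡ 116 (mod 189)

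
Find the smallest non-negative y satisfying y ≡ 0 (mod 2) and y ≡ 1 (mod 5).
M = 2 × 5 = 10. M₁ = 5, y₁ ≡ 1 (mod 2). M₂ = 2, y₂ ≡ 3 (mod 5). y = 0×5×1 + 1×2×3 ≡ 6 (mod 10)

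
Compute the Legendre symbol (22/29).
(22/29) = 22^{14} mod 29 = 1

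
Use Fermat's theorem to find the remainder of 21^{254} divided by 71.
29

By Fermat's Little Theorem, a^(p-1) ≡ 1 (mod p) for prime p and gcd(a, p) = 1
Here p = 71, so 21^70 ≡ 1 (mod 71)
We can reduce the exponent: 254 mod 70 = 44
So 21^254 ≡ 21^44 (mod 71)
Computing: 21^44 mod 71 = 29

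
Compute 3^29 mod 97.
Using repeated squaring. 29 = 16 + 8 + 4 + 1 (binary 11101). Repeated squaring mod 97: 3^1 ≡ 3; 3^2 ≡ 3² = 9 ≡ 9; 3^4 ≡ 9² = 81 ≡ 81; 3^8 ≡ 81² = 6561 ≡ 62; 3^16 ≡ 62² = 3844 ≡ 61. Multiply: 3^29 = 3^16 × 3^8 × 3^4 × 3^1 ≡ 61 × 62 × 81 × 3 (mod 97): 61 × 62 = 3782 ≡ 96; 96 × 81 = 7776 ≡ 16; 16 × 3 = 48 ≡ 48. So 3^29 ≡ 48 (mod 97).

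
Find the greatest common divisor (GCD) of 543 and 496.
1

Using the Euclidean algorithm:
543 = 1 × 496 + 47
496 = 10 × 47 + 26
47 = 1 × 26 + 21
26 = 1 × 21 + 5
21 = 4 × 5 + 1
5 = 5 × 1 + 0

GCD(543, 496) = 1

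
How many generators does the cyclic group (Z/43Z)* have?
12

The number of primitive roots modulo p is φ(p-1) = φ(42)
φ(42) = 12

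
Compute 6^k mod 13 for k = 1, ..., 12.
g^1, g^2, ..., g^{12} mod 13: {6, 10, 8, 9, 2, 12, 7, 3, 5, 4, 11, 1}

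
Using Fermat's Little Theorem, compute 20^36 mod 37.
By Fermat's Little Theorem, 20^{36} ≡ 1 (mod 37) since 37 is prime and gcd(20, 37) = 1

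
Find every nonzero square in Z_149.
QRs mod 149: {1, 4, 5, 6, 7, 9, 16, 17, 19, 20, 22, 24, 25, 26, 28, 29, 30, 31, 33, 35, 36, 37, 39, 42, 45, 46, 47, 49, 53, 54, 61, 63, 64, 67, 68, 69, 73, 76, 80, 81, 82, 85, 86, 88, 95, 96, 100, 102, 103, 104, 107, 110, 112, 113, 114, 116, 118, 119, 120, 121, 123, 124, 125, 127, 129, 130, 132, 133, 140, 142, 143, 144, 145, 148}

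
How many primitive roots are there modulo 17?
Number of primitive roots mod 17 = φ(16) = 8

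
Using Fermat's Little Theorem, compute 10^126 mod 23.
By Fermat: 10^{22} ≡ 1 (mod 23). 126 = 5×22 + 16. So 10^{126} ≡ 10^{16} ≡ 4 (mod 23)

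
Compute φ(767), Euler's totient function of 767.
696

Prime factorization: 767 = 13 × 59
Using the formula φ(n) = n × Π(1 - 1/p) for each prime factor p:
φ(767) = 767 × (1 - 1/13) × (1 - 1/59)
φ(767) = 696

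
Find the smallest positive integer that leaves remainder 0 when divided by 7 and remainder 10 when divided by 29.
M = 7 × 29 = 203. M₁ = 29, y₁ ≡ 1 (mod 7). M₂ = 7, y₂ ≡ 25 (mod 29). x = 0×29×1 + 10×7×25 ≡ 126 (mod 203). The smallest positive such number is 126.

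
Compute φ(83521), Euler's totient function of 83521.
78608

Prime factorization: 83521 = 17^4
Using the formula φ(n) = n × Π(1 - 1/p) for each prime factor p:
φ(83521) = 83521 × (1 - 1/17)
φ(83521) = 78608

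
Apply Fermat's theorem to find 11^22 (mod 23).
By Fermat's Little Theorem, 11^{22} ≡ 1 (mod 23) since 23 is prime and gcd(11, 23) = 1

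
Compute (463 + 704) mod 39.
36

(463 + 704) = 1167
1167 mod 39 = 36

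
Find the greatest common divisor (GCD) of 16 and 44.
4

Using the Euclidean algorithm:
16 = 0 × 44 + 16
44 = 2 × 16 + 12
16 = 1 × 12 + 4
12 = 3 × 4 + 0

GCD(16, 44) = 4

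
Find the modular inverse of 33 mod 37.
33^(-1) ≡ 9 (mod 37). Verification: 33 × 9 = 297 ≡ 1 (mod 37)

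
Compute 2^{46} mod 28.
16

Using successive squaring:
Binary expansion of 46: 101110
Powers of 2 mod 28 (each is the square of the previous):
  2^1 ≡ 2 (mod 28)
  2^2 ≡ 2² = 4 ≡ 4 (mod 28)
  2^4 ≡ 4² = 16 ≡ 16 (mod 28)
  2^8 ≡ 16² = 256 ≡ 4 (mod 28)
  2^16 ≡ 4² = 16 ≡ 16 (mod 28)
  2^32 ≡ 16² = 256 ≡ 4 (mod 28)
46 = 32 + 8 + 4 + 2, so 2^46 = 2^32 × 2^8 × 2^4 × 2^2 ≡ 4 × 4 × 16 × 4 (mod 28)
Multiplying step by step:
  4 × 4 = 16 ≡ 16 (mod 28)
  16 × 16 = 256 ≡ 4 (mod 28)
  4 × 4 = 16 ≡ 16 (mod 28)
Result: 2^46 ≡ 16 (mod 28)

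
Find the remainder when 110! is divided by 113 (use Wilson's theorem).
(112)! = (110)! × (111) × (112) ≡ -1 (mod 113). So (110)! ≡ -1 × [(112)(111)]^(-1) ≡ 56 (mod 113)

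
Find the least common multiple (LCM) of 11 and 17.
187

First find GCD(11, 17) using the Euclidean algorithm:
11 = 0 × 17 + 11
17 = 1 × 11 + 6
11 = 1 × 6 + 5
6 = 1 × 5 + 1
5 = 5 × 1 + 0
GCD(11, 17) = 1

LCM formula: LCM(a, b) = (a × b) / GCD(a, b)
LCM(11, 17) = (11 × 17) / 1
LCM(11, 17) = 187 / 1
LCM(11, 17) = 187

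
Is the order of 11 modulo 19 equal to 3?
Yes, ord_19(11) = 3.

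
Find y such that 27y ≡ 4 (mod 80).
12

Since gcd(27, 80) = 1 divides 4, a solution exists.
Multiply both sides by the inverse of 27 mod 80:
  27^(-1) mod 80 = 3
  x ≡ 3 × 4 ≡ 12 ≡ 12 (mod 80)
Verification: 27 × 12 = 324 = 4 × 80 + 4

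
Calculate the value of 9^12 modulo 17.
Using repeated squaring. 12 = 8 + 4 (binary 1100). Repeated squaring mod 17: 9^1 ≡ 9; 9^2 ≡ 9² = 81 ≡ 13; 9^4 ≡ 13² = 169 ≡ 16; 9^8 ≡ 16² = 256 ≡ 1. Multiply: 9^12 = 9^8 × 9^4 ≡ 1 × 16 (mod 17): 1 × 16 = 16 ≡ 16. So 9^12 ≡ 16 (mod 17).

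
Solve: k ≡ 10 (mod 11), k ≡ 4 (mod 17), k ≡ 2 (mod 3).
M = 11 × 17 × 3 = 561. M₁ = 51, y₁ ≡ 8 (mod 11). M₂ = 33, y₂ ≡ 16 (mod 17). M₃ = 187, y₃ ≡ 1 (mod 3). k = 10×51×8 + 4×33×16 + 2×187×1 ≡ 395 (mod 561)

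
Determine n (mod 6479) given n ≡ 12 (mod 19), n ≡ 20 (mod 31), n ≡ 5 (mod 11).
4515

Using the Chinese Remainder Theorem:
M = product of moduli = 6479
For equation 1: M_1 = 341, 341 ≡ 18 (mod 19), inverse of 341 mod 19 is 18 (check: 18 × 18 = 324 ≡ 1 (mod 19))
For equation 2: M_2 = 209, 209 ≡ 23 (mod 31), inverse of 209 mod 31 is 27 (check: 23 × 27 = 621 ≡ 1 (mod 31))
For equation 3: M_3 = 589, 589 ≡ 6 (mod 11), inverse of 589 mod 11 is 2 (check: 6 × 2 = 12 ≡ 1 (mod 11))
Combine: n ≡ Σ r_i×M_i×(M_i⁻¹ mod m_i) = 12×341×18 + 20×209×27 + 5×589×2 = 73656 + 112860 + 5890 = 192406
192406 mod 6479 = 4515
n ≡ 4515 (mod 6479)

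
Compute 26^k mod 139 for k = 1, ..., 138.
g^1, g^2, ..., g^{138} mod 139: {26, 120, 62, 83, 73, 91, 3, 78, 82, 47, 110, 80, 134, 9, 95, 107, 2, 52, 101, 124, 27, 7, 43, 6, 17, 25, 94, 81, 21, 129, 18, 51, 75, 4, 104, 63, 109, 54, 14, 86, 12, 34, 50, 49, 23, 42, 119, 36, 102, 11, 8, 69, 126, 79, 108, 28, 33, 24, 68, 100, 98, 46, 84, 99, 72, 65, 22, 16, 138, 113, 19, 77, 56, 66, 48, 136, 61, 57, 92, 29, 59, 5, 130, 44, 32, 137, 87, 38, 15, 112, 132, 96, 133, 122, 114, 45, 58, 118, 10, 121, 88, 64, 135, 35, 76, 30, 85, 125, 53, 127, 105, 89, 90, 116, 97, 20, 103, 37, 128, 131, 70, 13, 60, 31, 111, 106, 115, 71, 39, 41, 93, 55, 40, 67, 74, 117, 123, 1}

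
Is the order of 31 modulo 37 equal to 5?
No, the actual order is 4, not 5.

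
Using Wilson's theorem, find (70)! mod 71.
By Wilson's theorem, (70)! ≡ -1 ≡ 70 (mod 71)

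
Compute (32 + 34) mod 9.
3

(32 + 34) = 66
66 mod 9 = 3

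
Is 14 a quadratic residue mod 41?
By Euler's criterion: 14^{20} ≡ 40 (mod 41). Since this equals -1 (≡ 40), 14 is not a QR.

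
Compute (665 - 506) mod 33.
27

(665 - 506) = 159
159 mod 33 = 27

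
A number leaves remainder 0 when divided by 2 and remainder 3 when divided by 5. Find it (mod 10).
M = 2 × 5 = 10. M₁ = 5, y₁ ≡ 1 (mod 2). M₂ = 2, y₂ ≡ 3 (mod 5). m = 0×5×1 + 3×2×3 ≡ 8 (mod 10)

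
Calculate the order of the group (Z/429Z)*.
240

Prime factorization: 429 = 3 × 11 × 13
Using the formula φ(n) = n × Π(1 - 1/p) for each prime factor p:
φ(429) = 429 × (1 - 1/3) × (1 - 1/11) × (1 - 1/13)
φ(429) = 240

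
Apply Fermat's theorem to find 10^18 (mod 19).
By Fermat's Little Theorem, 10^{18} ≡ 1 (mod 19) since 19 is prime and gcd(10, 19) = 1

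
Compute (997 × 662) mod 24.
14

(997 × 662) = 660014
660014 mod 24 = 14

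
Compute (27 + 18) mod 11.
1

(27 + 18) = 45
45 mod 11 = 1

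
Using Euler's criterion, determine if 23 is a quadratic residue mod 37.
By Euler's criterion: 23^{18} ≡ 36 (mod 37). Since this equals -1 (≡ 36), 23 is not a QR.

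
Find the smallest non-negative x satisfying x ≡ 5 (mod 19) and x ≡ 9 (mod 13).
M = 19 × 13 = 247. M₁ = 13, y₁ ≡ 3 (mod 19). M₂ = 19, y₂ ≡ 11 (mod 13). x = 5×13×3 + 9×19×11 ≡ 100 (mod 247)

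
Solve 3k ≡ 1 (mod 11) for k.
3^(-1) ≡ 4 (mod 11). Verification: 3 × 4 = 12 ≡ 1 (mod 11)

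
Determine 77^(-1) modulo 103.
77^(-1) ≡ 99 (mod 103). Verification: 77 × 99 = 7623 ≡ 1 (mod 103)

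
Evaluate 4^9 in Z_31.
9 = 8 + 1 (binary 1001). Repeated squaring mod 31: 4^1 ≡ 4; 4^2 ≡ 4² = 16 ≡ 16; 4^4 ≡ 16² = 256 ≡ 8; 4^8 ≡ 8² = 64 ≡ 2. Multiply: 4^9 = 4^8 × 4^1 ≡ 2 × 4 (mod 31): 2 × 4 = 8 ≡ 8. So 4^9 ≡ 8 (mod 31).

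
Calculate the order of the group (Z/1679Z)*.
1584

Prime factorization: 1679 = 23 × 73
Using the formula φ(n) = n × Π(1 - 1/p) for each prime factor p:
φ(1679) = 1679 × (1 - 1/23) × (1 - 1/73)
φ(1679) = 1584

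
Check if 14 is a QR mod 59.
By Euler's criterion: 14^{29} ≡ 58 (mod 59). Since this equals -1 (≡ 58), 14 is not a QR.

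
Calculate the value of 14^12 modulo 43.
Using repeated squaring. 12 = 8 + 4 (binary 1100). Repeated squaring mod 43: 14^1 ≡ 14; 14^2 ≡ 14² = 196 ≡ 24; 14^4 ≡ 24² = 576 ≡ 17; 14^8 ≡ 17² = 289 ≡ 31. Multiply: 14^12 = 14^8 × 14^4 ≡ 31 × 17 (mod 43): 31 × 17 = 527 ≡ 11. So 14^12 ≡ 11 (mod 43).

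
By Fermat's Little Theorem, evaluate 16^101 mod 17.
By Fermat: 16^{16} ≡ 1 (mod 17). 101 = 6×16 + 5. So 16^{101} ≡ 16^{5} ≡ 16 (mod 17)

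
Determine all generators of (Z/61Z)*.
Primitive roots mod 61: {2, 6, 7, 10, 17, 18, 26, 30, 31, 35, 43, 44, 51, 54, 55, 59}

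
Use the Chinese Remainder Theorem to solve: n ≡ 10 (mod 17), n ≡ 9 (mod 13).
61

Using the Chinese Remainder Theorem:
M = product of moduli = 221
For equation 1: M_1 = 13, 13 ≡ 13 (mod 17), inverse of 13 mod 17 is 4 (check: 13 × 4 = 52 ≡ 1 (mod 17))
For equation 2: M_2 = 17, 17 ≡ 4 (mod 13), inverse of 17 mod 13 is 10 (check: 4 × 10 = 40 ≡ 1 (mod 13))
Combine: n ≡ Σ r_i×M_i×(M_i⁻¹ mod m_i) = 10×13×4 + 9×17×10 = 520 + 1530 = 2050
2050 mod 221 = 61
n ≡ 61 (mod 221)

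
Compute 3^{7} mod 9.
0

Using successive squaring:
Binary expansion of 7: 111
Powers of 3 mod 9 (each is the square of the previous):
  3^1 ≡ 3 (mod 9)
  3^2 ≡ 3² = 9 ≡ 0 (mod 9)
  3^4 ≡ 0² = 0 ≡ 0 (mod 9)
7 = 4 + 2 + 1, so 3^7 = 3^4 × 3^2 × 3^1 ≡ 0 × 0 × 3 (mod 9)
Multiplying step by step:
  0 × 0 = 0 ≡ 0 (mod 9)
  0 × 3 = 0 ≡ 0 (mod 9)
Result: 3^7 ≡ 0 (mod 9)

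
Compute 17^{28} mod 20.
1

Using successive squaring:
Binary expansion of 28: 11100
Powers of 17 mod 20 (each is the square of the previous):
  17^1 ≡ 17 (mod 20)
  17^2 ≡ 17² = 289 ≡ 9 (mod 20)
  17^4 ≡ 9² = 81 ≡ 1 (mod 20)
  17^8 ≡ 1² = 1 ≡ 1 (mod 20)
  17^16 ≡ 1² = 1 ≡ 1 (mod 20)
28 = 16 + 8 + 4, so 17^28 = 17^16 × 17^8 × 17^4 ≡ 1 × 1 × 1 (mod 20)
Multiplying step by step:
  1 × 1 = 1 ≡ 1 (mod 20)
  1 × 1 = 1 ≡ 1 (mod 20)
Result: 17^28 ≡ 1 (mod 20)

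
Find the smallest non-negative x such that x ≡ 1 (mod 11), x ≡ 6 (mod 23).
144

Using the Chinese Remainder Theorem:
M = product of moduli = 253
For equation 1: M_1 = 23, 23 ≡ 1 (mod 11), inverse of 23 mod 11 is 1 (check: 1 × 1 = 1 ≡ 1 (mod 11))
For equation 2: M_2 = 11, 11 ≡ 11 (mod 23), inverse of 11 mod 23 is 21 (check: 11 × 21 = 231 ≡ 1 (mod 23))
Combine: x ≡ Σ r_i×M_i×(M_i⁻¹ mod m_i) = 1×23×1 + 6×11×21 = 23 + 1386 = 1409
1409 mod 253 = 144
x ≡ 144 (mod 253)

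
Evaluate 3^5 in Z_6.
5 = 4 + 1 (binary 101). Repeated squaring mod 6: 3^1 ≡ 3; 3^2 ≡ 3² = 9 ≡ 3; 3^4 ≡ 3² = 9 ≡ 3. Multiply: 3^5 = 3^4 × 3^1 ≡ 3 × 3 (mod 6): 3 × 3 = 9 ≡ 3. So 3^5 ≡ 3 (mod 6).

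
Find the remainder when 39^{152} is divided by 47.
By Fermat: 39^{46} ≡ 1 (mod 47). 152 = 3×46 + 14. So 39^{152} ≡ 39^{14} ≡ 3 (mod 47)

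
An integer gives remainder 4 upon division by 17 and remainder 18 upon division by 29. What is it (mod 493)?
M = 17 × 29 = 493. M₁ = 29, y₁ ≡ 10 (mod 17). M₂ = 17, y₂ ≡ 12 (mod 29). x = 4×29×10 + 18×17×12 ≡ 395 (mod 493). The smallest positive such number is 395.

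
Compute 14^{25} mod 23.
7

Using successive squaring:
Binary expansion of 25: 11001
Powers of 14 mod 23 (each is the square of the previous):
  14^1 ≡ 14 (mod 23)
  14^2 ≡ 14² = 196 ≡ 12 (mod 23)
  14^4 ≡ 12² = 144 ≡ 6 (mod 23)
  14^8 ≡ 6² = 36 ≡ 13 (mod 23)
  14^16 ≡ 13² = 169 ≡ 8 (mod 23)
25 = 16 + 8 + 1, so 14^25 = 14^16 × 14^8 × 14^1 ≡ 8 × 13 × 14 (mod 23)
Multiplying step by step:
  8 × 13 = 104 ≡ 12 (mod 23)
  12 × 14 = 168 ≡ 7 (mod 23)
Result: 14^25 ≡ 7 (mod 23)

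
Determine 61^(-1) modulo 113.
61^(-1) ≡ 63 (mod 113). Verification: 61 × 63 = 3843 ≡ 1 (mod 113)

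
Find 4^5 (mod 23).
5 = 4 + 1 (binary 101). Repeated squaring mod 23: 4^1 ≡ 4; 4^2 ≡ 4² = 16 ≡ 16; 4^4 ≡ 16² = 256 ≡ 3. Multiply: 4^5 = 4^4 × 4^1 ≡ 3 × 4 (mod 23): 3 × 4 = 12 ≡ 12. So 4^5 ≡ 12 (mod 23).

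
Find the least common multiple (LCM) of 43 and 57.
2451

First find GCD(43, 57) using the Euclidean algorithm:
43 = 0 × 57 + 43
57 = 1 × 43 + 14
43 = 3 × 14 + 1
14 = 14 × 1 + 0
GCD(43, 57) = 1

LCM formula: LCM(a, b) = (a × b) / GCD(a, b)
LCM(43, 57) = (43 × 57) / 1
LCM(43, 57) = 2451 / 1
LCM(43, 57) = 2451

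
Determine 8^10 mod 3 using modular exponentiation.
8 ≡ 2 (mod 3). 10 = 8 + 2 (binary 1010). Repeated squaring mod 3: 2^1 ≡ 2; 2^2 ≡ 2² = 4 ≡ 1; 2^4 ≡ 1² = 1 ≡ 1; 2^8 ≡ 1² = 1 ≡ 1. Multiply: 8^10 ≡ 2^8 × 2^2 ≡ 1 × 1 (mod 3): 1 × 1 = 1 ≡ 1. So 8^10 ≡ 1 (mod 3).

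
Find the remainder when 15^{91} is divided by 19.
By Fermat: 15^{18} ≡ 1 (mod 19). 91 = 5×18 + 1. So 15^{91} ≡ 15^{1} ≡ 15 (mod 19)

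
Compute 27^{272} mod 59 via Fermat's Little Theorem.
22

By Fermat's Little Theorem, a^(p-1) ≡ 1 (mod p) for prime p and gcd(a, p) = 1
Here p = 59, so 27^58 ≡ 1 (mod 59)
We can reduce the exponent: 272 mod 58 = 40
So 27^272 ≡ 27^40 (mod 59)
Computing: 27^40 mod 59 = 22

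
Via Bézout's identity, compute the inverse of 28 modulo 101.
Extended GCD: 28(-18) + 101(5) = 1. So 28^(-1) ≡ 83 ≡ 83 (mod 101). Verify: 28 × 83 = 2324 ≡ 1 (mod 101)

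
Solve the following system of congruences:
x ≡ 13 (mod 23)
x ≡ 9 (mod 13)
243

Using the Chinese Remainder Theorem:
M = product of moduli = 299
For equation 1: M_1 = 13, 13 ≡ 13 (mod 23), inverse of 13 mod 23 is 16 (check: 13 × 16 = 208 ≡ 1 (mod 23))
For equation 2: M_2 = 23, 23 ≡ 10 (mod 13), inverse of 23 mod 13 is 4 (check: 10 × 4 = 40 ≡ 1 (mod 13))
Combine: x ≡ Σ r_i×M_i×(M_i⁻¹ mod m_i) = 13×13×16 + 9×23×4 = 2704 + 828 = 3532
3532 mod 299 = 243
x ≡ 243 (mod 299)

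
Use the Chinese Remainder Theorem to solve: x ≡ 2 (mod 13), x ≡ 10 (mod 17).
197

Using the Chinese Remainder Theorem:
M = product of moduli = 221
For equation 1: M_1 = 17, 17 ≡ 4 (mod 13), inverse of 17 mod 13 is 10 (check: 4 × 10 = 40 ≡ 1 (mod 13))
For equation 2: M_2 = 13, 13 ≡ 13 (mod 17), inverse of 13 mod 17 is 4 (check: 13 × 4 = 52 ≡ 1 (mod 17))
Combine: x ≡ Σ r_i×M_i×(M_i⁻¹ mod m_i) = 2×17×10 + 10×13×4 = 340 + 520 = 860
860 mod 221 = 197
x ≡ 197 (mod 221)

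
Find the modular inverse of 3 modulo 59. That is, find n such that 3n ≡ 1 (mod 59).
20

Using Extended Euclidean Algorithm:
gcd(3, 59) = 1
Bezout coefficients: 3 × 20 + 59 × -1 = 1
So 3 × 20 ≡ 1 (mod 59)
The inverse is 20 mod 59 = 20
Verification: 3 × 20 = 60 = 1 × 59 + 1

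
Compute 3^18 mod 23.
Using repeated squaring. 18 = 16 + 2 (binary 10010). Repeated squaring mod 23: 3^1 ≡ 3; 3^2 ≡ 3² = 9 ≡ 9; 3^4 ≡ 9² = 81 ≡ 12; 3^8 ≡ 12² = 144 ≡ 6; 3^16 ≡ 6² = 36 ≡ 13. Multiply: 3^18 = 3^16 × 3^2 ≡ 13 × 9 (mod 23): 13 × 9 = 117 ≡ 2. So 3^18 ≡ 2 (mod 23).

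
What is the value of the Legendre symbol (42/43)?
(42/43) = 42^{21} mod 43 = -1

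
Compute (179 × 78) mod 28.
18

(179 × 78) = 13962
13962 mod 28 = 18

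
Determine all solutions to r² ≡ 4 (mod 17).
The square roots of 4 mod 17 are 2 and 15. Verify: 2² = 4 ≡ 4 (mod 17)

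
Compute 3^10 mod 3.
3 ≡ 0 (mod 3). 10 = 8 + 2 (binary 1010). Repeated squaring mod 3: 0^1 ≡ 0; 0^2 ≡ 0² = 0 ≡ 0; 0^4 ≡ 0² = 0 ≡ 0; 0^8 ≡ 0² = 0 ≡ 0. Multiply: 3^10 ≡ 0^8 × 0^2 ≡ 0 × 0 (mod 3): 0 × 0 = 0 ≡ 0. So 3^10 ≡ 0 (mod 3).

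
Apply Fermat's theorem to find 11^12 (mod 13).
By Fermat's Little Theorem, 11^{12} ≡ 1 (mod 13) since 13 is prime and gcd(11, 13) = 1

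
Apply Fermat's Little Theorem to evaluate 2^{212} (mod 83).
38

By Fermat's Little Theorem, a^(p-1) ≡ 1 (mod p) for prime p and gcd(a, p) = 1
Here p = 83, so 2^82 ≡ 1 (mod 83)
We can reduce the exponent: 212 mod 82 = 48
So 2^212 ≡ 2^48 (mod 83)
Computing: 2^48 mod 83 = 38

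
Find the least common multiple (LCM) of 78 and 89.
6942

First find GCD(78, 89) using the Euclidean algorithm:
78 = 0 × 89 + 78
89 = 1 × 78 + 11
78 = 7 × 11 + 1
11 = 11 × 1 + 0
GCD(78, 89) = 1

LCM formula: LCM(a, b) = (a × b) / GCD(a, b)
LCM(78, 89) = (78 × 89) / 1
LCM(78, 89) = 6942 / 1
LCM(78, 89) = 6942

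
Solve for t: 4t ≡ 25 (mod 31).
14

Since gcd(4, 31) = 1 divides 25, a solution exists.
Multiply both sides by the inverse of 4 mod 31:
  4^(-1) mod 31 = 8
  x ≡ 8 × 25 ≡ 200 ≡ 14 (mod 31)
Verification: 4 × 14 = 56 = 1 × 31 + 25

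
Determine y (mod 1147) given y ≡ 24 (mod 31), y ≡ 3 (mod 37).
706

Using the Chinese Remainder Theorem:
M = product of moduli = 1147
For equation 1: M_1 = 37, 37 ≡ 6 (mod 31), inverse of 37 mod 31 is 26 (check: 6 × 26 = 156 ≡ 1 (mod 31))
For equation 2: M_2 = 31, 31 ≡ 31 (mod 37), inverse of 31 mod 37 is 6 (check: 31 × 6 = 186 ≡ 1 (mod 37))
Combine: y ≡ Σ r_i×M_i×(M_i⁻¹ mod m_i) = 24×37×26 + 3×31×6 = 23088 + 558 = 23646
23646 mod 1147 = 706
y ≡ 706 (mod 1147)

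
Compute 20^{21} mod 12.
8

Using successive squaring:
Binary expansion of 21: 10101
Powers of 20 mod 12 (each is the square of the previous):
  20^1 ≡ 8 (mod 12)
  20^2 ≡ 8² = 64 ≡ 4 (mod 12)
  20^4 ≡ 4² = 16 ≡ 4 (mod 12)
  20^8 ≡ 4² = 16 ≡ 4 (mod 12)
  20^16 ≡ 4² = 16 ≡ 4 (mod 12)
21 = 16 + 4 + 1, so 20^21 = 20^16 × 20^4 × 20^1 ≡ 4 × 4 × 8 (mod 12)
Multiplying step by step:
  4 × 4 = 16 ≡ 4 (mod 12)
  4 × 8 = 32 ≡ 8 (mod 12)
Result: 20^21 ≡ 8 (mod 12)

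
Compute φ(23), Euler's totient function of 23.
22

Prime factorization: 23 = 23
Using the formula φ(n) = n × Π(1 - 1/p) for each prime factor p:
φ(23) = 23 × (1 - 1/23)
φ(23) = 22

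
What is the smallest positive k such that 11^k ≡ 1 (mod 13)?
Powers of 11 mod 13: 11^1≡11, 11^2≡4, 11^3≡5, 11^4≡3, 11^5≡7, 11^6≡12, 11^7≡2, 11^8≡9, 11^9≡8, 11^10≡10, 11^11≡6, 11^12≡1. Order = 12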